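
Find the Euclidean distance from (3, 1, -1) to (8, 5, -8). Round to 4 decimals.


3D distance between two points
P1 = (3, 1, -1), P2 = (8, 5, -8)
Formula: d = sqrt((x2-x1)^2 + (y2-y1)^2 + (z2-z1)^2)
dx = 8 - 3 = 5
dy = 5 - 1 = 4
dz = -8 - -1 = -7
dx^2 + dy^2 + dz^2 = 25 + 16 + 49 = 90
d = sqrt(90)
d = 9.4868
9.4868 units


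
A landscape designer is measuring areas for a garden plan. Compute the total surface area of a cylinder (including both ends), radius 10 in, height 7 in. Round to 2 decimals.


Shape: closed cylinder
Radius r = 10 in, Height h = 7 in
Formula: SA = 2*pi*r^2 + 2*pi*r*h = 2*pi*r*(r + h)
r + h = 17
2 * r * (r + h) = 2 * 10 * 17 = 340
SA = 340 * pi
SA = 1068.14
1068.14 in^2


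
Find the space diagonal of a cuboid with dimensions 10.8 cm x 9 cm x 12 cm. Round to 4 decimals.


Shape: rectangular box (space diagonal)
l = 10.8 cm, w = 9 cm, h = 12 cm
Visualize: the diagonal of the base, then a right triangle with that diagonal and the height.
Formula: d = sqrt(l^2 + w^2 + h^2)
l^2 + w^2 + h^2 = 116.64 + 81 + 144 = 341.64
d = sqrt(341.64)
d = 18.4835
18.4835 cm


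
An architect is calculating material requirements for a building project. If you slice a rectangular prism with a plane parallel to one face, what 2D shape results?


Solid: rectangular prism
Cutting plane: parallel to one face
Visualize the intersection of the plane with the solid's surface.
The boundary of the cut region is a rectangle.
rectangle


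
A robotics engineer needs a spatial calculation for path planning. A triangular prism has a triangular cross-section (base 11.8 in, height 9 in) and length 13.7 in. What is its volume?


Shape: triangular prism
Triangle base = 11.8 in, triangle height = 9 in, prism length L = 13.7 in
Formula: V = (1/2 * b * h_tri) * L
Cross-section area = 0.5 * 11.8 * 9 = 53.1
V = 53.1 * 13.7
V = 727.47
727.47 in^3


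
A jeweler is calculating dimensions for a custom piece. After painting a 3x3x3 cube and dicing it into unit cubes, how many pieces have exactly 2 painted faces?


Large cube: 3 x 3 x 3, cut into unit cubes.
n = 3, so n - 2 = 1
Cubes with 2 painted faces lie along the edges, excluding corners.
A cube has 12 edges; each contributes (n - 2) = 1 such cubes.
Count = 12 * 1 = 12
12 unit cubes


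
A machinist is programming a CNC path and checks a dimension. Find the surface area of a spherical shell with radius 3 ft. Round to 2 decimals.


Shape: sphere
Radius r = 3 ft
Formula: SA = 4 * pi * r^2
r^2 = 9
SA = 4 * pi * 9
SA = 36 * pi
SA = 113.1
113.1 ft^2


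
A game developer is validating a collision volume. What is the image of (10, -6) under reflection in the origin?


Transformation: reflection
Original point: (10, -6)
Rule for reflection through the origin: (x, y) -> (-x, -y)
Apply: (10, -6) -> (-10, 6)
(-10, 6)


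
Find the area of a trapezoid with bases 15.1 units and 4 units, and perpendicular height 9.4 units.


Shape: trapezoid
Parallel sides a = 15.1 units, b = 4 units; Height h = 9.4 units
Formula: A = (a + b) * h / 2
a + b = 15.1 + 4 = 19.1
A = 19.1 * 9.4 / 2
A = 179.54 / 2
A = 89.77
89.77 units^2


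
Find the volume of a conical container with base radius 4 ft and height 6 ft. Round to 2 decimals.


Shape: cone
Radius r = 4 ft, Height h = 6 ft
Formula: V = (1/3) * pi * r^2 * h
r^2 = 16
pi * r^2 * h = pi * 16 * 6 = 96 * pi
V = 96 * pi / 3
V = 100.53
100.53 ft^3


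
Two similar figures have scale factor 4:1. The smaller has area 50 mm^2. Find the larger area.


Linear scale factor k = 4
Original area = 50 mm^2
Rule: under a linear scaling by k, areas scale by k^2.
k^2 = 4^2 = 16
New area = 50 * 16
New area = 800
800 mm^2


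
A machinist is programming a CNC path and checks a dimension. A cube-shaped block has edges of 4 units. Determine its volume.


Shape: cube
Side s = 4 units
Formula: V = s^3
V = 4 * 4 * 4
V = 16 * 4
V = 64
64 units^3


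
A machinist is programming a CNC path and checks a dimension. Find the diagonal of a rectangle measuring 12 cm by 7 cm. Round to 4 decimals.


Shape: rectangle (diagonal via Pythagoras)
Sides: 12 cm and 7 cm
Formula: d = sqrt(l^2 + w^2)
l^2 = 144, w^2 = 49
l^2 + w^2 = 193
d = sqrt(193)
d = 13.8924
13.8924 cm


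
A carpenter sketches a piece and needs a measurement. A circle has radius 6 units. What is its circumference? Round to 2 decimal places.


Shape: circle
Radius r = 6 units
Formula: C = 2 * pi * r
C = 2 * pi * 6
C = 12 * pi
C = 37.7
37.7 units


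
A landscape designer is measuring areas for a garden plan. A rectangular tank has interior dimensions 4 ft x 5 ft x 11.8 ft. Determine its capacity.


Shape: rectangular prism
l = 4 ft, w = 5 ft, h = 11.8 ft
Formula: V = l * w * h
V = 4 * 5 * 11.8
V = 20 * 11.8
V = 236
236 ft^3


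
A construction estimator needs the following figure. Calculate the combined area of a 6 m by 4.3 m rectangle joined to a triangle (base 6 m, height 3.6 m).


Composite shape: rectangle + triangle
Rectangle area = 6 * 4.3 = 25.8
Triangle area = 0.5 * 6 * 3.6 = 10.8
Total = 25.8 + 10.8
Total = 36.6
36.6 m^2


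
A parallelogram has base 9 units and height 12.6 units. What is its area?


Shape: parallelogram
Base b = 9 units, Height h = 12.6 units
Formula: A = b * h
A = 9 * 12.6
A = 113.4
113.4 units^2


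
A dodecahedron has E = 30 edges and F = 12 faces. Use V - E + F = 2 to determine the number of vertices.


Polyhedron: dodecahedron
Euler's formula for convex polyhedra: V - E + F = 2
Given: E = 30 edges and F = 12 faces
Solve for V:
V = 2 + E - F = 2 + 30 - 12 = 20
20 vertices


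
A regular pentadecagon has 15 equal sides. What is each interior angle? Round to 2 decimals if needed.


Shape: regular pentadecagon (15 sides)
Formula: interior angle = (n - 2) * 180 / n
(n - 2) = 13
(n - 2) * 180 = 2340
angle = 2340 / 15
angle = 156
156 degrees


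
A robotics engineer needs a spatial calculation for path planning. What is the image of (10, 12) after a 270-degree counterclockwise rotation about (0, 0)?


Transformation: rotation about the origin
Original point: (10, 12)
Rule for 270 deg counterclockwise: (x, y) -> (y, -x)
Apply: (10, 12) -> (12, -10)
(12, -10)


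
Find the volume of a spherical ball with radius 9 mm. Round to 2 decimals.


Shape: sphere
Radius r = 9 mm
Formula: V = (4/3) * pi * r^3
r^3 = 729
(4/3) * 729 = 972
V = 972 * pi
V = 3053.63
3053.63 mm^3


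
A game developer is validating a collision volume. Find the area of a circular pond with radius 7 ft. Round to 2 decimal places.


Shape: circle
Radius r = 7 ft
Formula: A = pi * r^2
r^2 = 7^2 = 49
A = pi * 49
A = 153.94
153.94 ft^2


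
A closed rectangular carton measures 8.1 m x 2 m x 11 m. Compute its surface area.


Shape: rectangular prism
l = 8.1 m, w = 2 m, h = 11 m
Formula: SA = 2(lw + lh + wh)
lw = 16.2, lh = 89.1, wh = 22
lw + lh + wh = 127.3
SA = 2 * 127.3
SA = 254.6
254.6 m^2


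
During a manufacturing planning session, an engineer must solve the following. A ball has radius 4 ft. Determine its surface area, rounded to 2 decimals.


Shape: sphere
Radius r = 4 ft
Formula: SA = 4 * pi * r^2
r^2 = 16
SA = 4 * pi * 16
SA = 64 * pi
SA = 201.06
201.06 ft^2


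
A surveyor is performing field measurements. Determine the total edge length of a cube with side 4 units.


Shape: cube
Side s = 4 units
A cube has 12 edges, all equal.
Formula: total edge length = 12 * s
Total = 12 * 4
Total = 48
48 units


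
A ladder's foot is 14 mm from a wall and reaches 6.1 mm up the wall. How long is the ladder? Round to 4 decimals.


Shape: right triangle
Legs a = 14 mm, b = 6.1 mm
Formula: c = sqrt(a^2 + b^2)
a^2 = 196, b^2 = 37.21
a^2 + b^2 = 233.21
c = sqrt(233.21)
c = 15.2712
15.2712 mm


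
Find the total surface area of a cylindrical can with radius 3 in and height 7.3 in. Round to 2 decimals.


Shape: closed cylinder
Radius r = 3 in, Height h = 7.3 in
Formula: SA = 2*pi*r^2 + 2*pi*r*h = 2*pi*r*(r + h)
r + h = 10.3
2 * r * (r + h) = 2 * 3 * 10.3 = 61.8
SA = 61.8 * pi
SA = 194.15
194.15 in^2


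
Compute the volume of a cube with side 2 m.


Shape: cube
Side s = 2 m
Formula: V = s^3
V = 2 * 2 * 2
V = 4 * 2
V = 8
8 m^3


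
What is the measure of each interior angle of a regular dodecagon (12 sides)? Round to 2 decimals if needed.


Shape: regular dodecagon (12 sides)
Formula: interior angle = (n - 2) * 180 / n
(n - 2) = 10
(n - 2) * 180 = 1800
angle = 1800 / 12
angle = 150
150 degrees


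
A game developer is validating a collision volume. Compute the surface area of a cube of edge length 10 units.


Shape: cube
Side s = 10 units
A cube has 6 square faces.
Formula: SA = 6 * s^2
s^2 = 100
SA = 6 * 100
SA = 600
600 units^2


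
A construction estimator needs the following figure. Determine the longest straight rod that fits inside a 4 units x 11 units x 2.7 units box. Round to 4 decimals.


Shape: rectangular box (space diagonal)
l = 4 units, w = 11 units, h = 2.7 units
Visualize: the diagonal of the base, then a right triangle with that diagonal and the height.
Formula: d = sqrt(l^2 + w^2 + h^2)
l^2 + w^2 + h^2 = 16 + 121 + 7.29 = 144.29
d = sqrt(144.29)
d = 12.0121
12.0121 units


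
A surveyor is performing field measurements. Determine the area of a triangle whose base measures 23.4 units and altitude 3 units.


Shape: triangle
Base b = 23.4 units, Height h = 3 units
Formula: A = (1/2) * b * h
A = 0.5 * 23.4 * 3
A = 0.5 * 70.2
A = 35.1
35.1 units^2


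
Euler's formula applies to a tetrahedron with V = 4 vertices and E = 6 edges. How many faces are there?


Polyhedron: tetrahedron
Euler's formula for convex polyhedra: V - E + F = 2
Given: V = 4 vertices and E = 6 edges
Solve for F:
F = 2 + E - V = 2 + 6 - 4 = 4
4 faces


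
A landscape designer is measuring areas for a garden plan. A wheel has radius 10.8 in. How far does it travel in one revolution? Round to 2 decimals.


Shape: circle
Radius r = 10.8 in
Formula: C = 2 * pi * r
C = 2 * pi * 10.8
C = 21.6 * pi
C = 67.86
67.86 in


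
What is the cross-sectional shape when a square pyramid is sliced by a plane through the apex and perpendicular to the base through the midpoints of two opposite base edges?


Solid: square pyramid
Cutting plane: through the apex and perpendicular to the base through the midpoints of two opposite base edges
Visualize the intersection of the plane with the solid's surface.
The boundary of the cut region is a isosceles triangle.
isosceles triangle


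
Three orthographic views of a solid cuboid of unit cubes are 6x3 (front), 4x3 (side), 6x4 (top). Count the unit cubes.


Orthographic views of a solid rectangular block:
Front view 6 x 3 -> length = 6, height = 3
Side view 4 x 3 -> width = 4, height = 3 (consistent)
Top view 6 x 4 -> confirms length = 6, width = 4
The block is 6 x 4 x 3.
Total unit cubes = 6 * 4 * 3 = 72
72 unit cubes


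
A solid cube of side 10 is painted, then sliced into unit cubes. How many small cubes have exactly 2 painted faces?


Large cube: 10 x 10 x 10, cut into unit cubes.
n = 10, so n - 2 = 8
Cubes with 2 painted faces lie along the edges, excluding corners.
A cube has 12 edges; each contributes (n - 2) = 8 such cubes.
Count = 12 * 8 = 96
96 unit cubes


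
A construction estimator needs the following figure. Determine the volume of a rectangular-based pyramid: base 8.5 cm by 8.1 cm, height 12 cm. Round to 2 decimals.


Shape: rectangular pyramid
Base: 8.5 cm x 8.1 cm, Height h = 12 cm
Formula: V = (1/3) * base_area * h
base_area = 8.5 * 8.1 = 68.85
base_area * h = 68.85 * 12 = 826.2
V = 826.2 / 3
V = 275.4
275.4 cm^3


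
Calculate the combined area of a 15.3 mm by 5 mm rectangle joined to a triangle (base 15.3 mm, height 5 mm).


Composite shape: rectangle + triangle
Rectangle area = 15.3 * 5 = 76.5
Triangle area = 0.5 * 15.3 * 5 = 38.25
Total = 76.5 + 38.25
Total = 114.75
114.75 mm^2


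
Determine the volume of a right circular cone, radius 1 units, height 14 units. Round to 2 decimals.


Shape: cone
Radius r = 1 units, Height h = 14 units
Formula: V = (1/3) * pi * r^2 * h
r^2 = 1
pi * r^2 * h = pi * 1 * 14 = 14 * pi
V = 14 * pi / 3
V = 14.66
14.66 units^3


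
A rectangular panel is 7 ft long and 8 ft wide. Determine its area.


Shape: rectangle
Length l = 7 ft, Width w = 8 ft
Formula: A = l * w
A = 7 * 8
A = 56
56 ft^2


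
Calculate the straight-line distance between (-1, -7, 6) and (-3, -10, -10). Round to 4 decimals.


3D distance between two points
P1 = (-1, -7, 6), P2 = (-3, -10, -10)
Formula: d = sqrt((x2-x1)^2 + (y2-y1)^2 + (z2-z1)^2)
dx = -3 - -1 = -2
dy = -10 - -7 = -3
dz = -10 - 6 = -16
dx^2 + dy^2 + dz^2 = 4 + 9 + 256 = 269
d = sqrt(269)
d = 16.4012
16.4012 units


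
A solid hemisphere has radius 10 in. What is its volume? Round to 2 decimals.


Shape: hemisphere (half of a sphere)
Radius r = 10 in
Formula: V = (1/2) * (4/3) * pi * r^3 = (2/3) * pi * r^3
r^3 = 1000
(2/3) * 1000 = 666.666667
V = 666.666667 * pi
V = 2094.4
2094.4 in^3


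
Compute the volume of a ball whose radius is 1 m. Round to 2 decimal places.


Shape: sphere
Radius r = 1 m
Formula: V = (4/3) * pi * r^3
r^3 = 1
(4/3) * 1 = 1.333333
V = 1.333333 * pi
V = 4.19
4.19 m^3


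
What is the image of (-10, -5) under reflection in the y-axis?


Transformation: reflection
Original point: (-10, -5)
Rule for reflection over the y-axis: (x, y) -> (-x, y)
Apply: (-10, -5) -> (10, -5)
(10, -5)


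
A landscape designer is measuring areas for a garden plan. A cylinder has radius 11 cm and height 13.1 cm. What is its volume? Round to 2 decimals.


Shape: cylinder
Radius r = 11 cm, Height h = 13.1 cm
Formula: V = pi * r^2 * h
r^2 = 121
V = pi * 121 * 13.1
V = 1585.1 * pi
V = 4979.74
4979.74 cm^3


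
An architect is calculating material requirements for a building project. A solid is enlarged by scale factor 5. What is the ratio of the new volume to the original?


Linear scale factor k = 5
Rule: under a linear scaling by k, volumes scale by k^3.
k^3 = 5 * 5 * 5
k^3 = 25 * 5
k^3 = 125
Volume scales by a factor of 125.
125 (dimensionless)


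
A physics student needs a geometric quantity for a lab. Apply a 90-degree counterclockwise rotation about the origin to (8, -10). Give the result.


Transformation: rotation about the origin
Original point: (8, -10)
Rule for 90 deg counterclockwise: (x, y) -> (-y, x)
Apply: (8, -10) -> (10, 8)
(10, 8)


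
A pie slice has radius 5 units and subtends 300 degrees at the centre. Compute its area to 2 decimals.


Shape: circular sector
Radius r = 5 units, Angle = 300 degrees
Formula: A = (angle/360) * pi * r^2
r^2 = 25
Fraction of circle = 300/360
A = (300/360) * pi * 25
A = 20.833333 * pi
A = 65.45
65.45 units^2


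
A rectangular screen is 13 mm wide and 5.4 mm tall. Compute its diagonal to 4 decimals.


Shape: rectangle (diagonal via Pythagoras)
Sides: 13 mm and 5.4 mm
Formula: d = sqrt(l^2 + w^2)
l^2 = 169, w^2 = 29.16
l^2 + w^2 = 198.16
d = sqrt(198.16)
d = 14.0769
14.0769 mm


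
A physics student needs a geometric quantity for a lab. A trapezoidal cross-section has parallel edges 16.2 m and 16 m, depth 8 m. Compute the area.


Shape: trapezoid
Parallel sides a = 16.2 m, b = 16 m; Height h = 8 m
Formula: A = (a + b) * h / 2
a + b = 16.2 + 16 = 32.2
A = 32.2 * 8 / 2
A = 257.6 / 2
A = 128.8
128.8 m^2


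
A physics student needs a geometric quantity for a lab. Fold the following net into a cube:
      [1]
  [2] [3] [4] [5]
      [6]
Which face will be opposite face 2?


Net: cross layout. Take square 3 as the base (bottom).
Fold the four squares in the horizontal row up around 3: 2 -> left, 4 -> right, 5 wraps to the top.
Fold 1 and 6 up from 3: 1 -> back, 6 -> front.
Opposite pairs are therefore: (1, 6), (2, 4), (3, 5).
Face 2 is opposite face 4.
face 4


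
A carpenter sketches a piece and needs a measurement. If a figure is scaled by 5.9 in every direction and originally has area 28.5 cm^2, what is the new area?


Linear scale factor k = 5.9
Original area = 28.5 cm^2
Rule: under a linear scaling by k, areas scale by k^2.
k^2 = 5.9^2 = 34.81
New area = 28.5 * 34.81
New area = 992.085
992.085 cm^2


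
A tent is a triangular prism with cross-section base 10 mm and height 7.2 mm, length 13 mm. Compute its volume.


Shape: triangular prism
Triangle base = 10 mm, triangle height = 7.2 mm, prism length L = 13 mm
Formula: V = (1/2 * b * h_tri) * L
Cross-section area = 0.5 * 10 * 7.2 = 36
V = 36 * 13
V = 468
468 mm^3


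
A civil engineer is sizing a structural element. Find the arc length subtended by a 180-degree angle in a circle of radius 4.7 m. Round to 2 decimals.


Shape: circular arc
Radius r = 4.7 m, Angle = 180 degrees
Formula: L = (angle/360) * 2 * pi * r
2 * pi * r = 9.4 * pi
L = (180/360) * 9.4 * pi
L = 4.7 * pi
L = 14.77
14.77 m


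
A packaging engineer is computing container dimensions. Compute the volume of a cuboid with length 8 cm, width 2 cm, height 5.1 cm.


Shape: rectangular prism
l = 8 cm, w = 2 cm, h = 5.1 cm
Formula: V = l * w * h
V = 8 * 2 * 5.1
V = 16 * 5.1
V = 81.6
81.6 cm^3


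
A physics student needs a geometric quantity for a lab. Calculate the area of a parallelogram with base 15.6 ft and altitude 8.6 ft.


Shape: parallelogram
Base b = 15.6 ft, Height h = 8.6 ft
Formula: A = b * h
A = 15.6 * 8.6
A = 134.16
134.16 ft^2


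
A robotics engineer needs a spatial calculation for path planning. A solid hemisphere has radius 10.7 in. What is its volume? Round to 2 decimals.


Shape: hemisphere (half of a sphere)
Radius r = 10.7 in
Formula: V = (1/2) * (4/3) * pi * r^3 = (2/3) * pi * r^3
r^3 = 1225.043
(2/3) * 1225.043 = 816.695333
V = 816.695333 * pi
V = 2565.72
2565.72 in^3


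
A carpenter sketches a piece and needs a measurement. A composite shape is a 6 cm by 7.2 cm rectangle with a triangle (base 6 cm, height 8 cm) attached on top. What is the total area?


Composite shape: rectangle + triangle
Rectangle area = 6 * 7.2 = 43.2
Triangle area = 0.5 * 6 * 8 = 24
Total = 43.2 + 24
Total = 67.2
67.2 cm^2


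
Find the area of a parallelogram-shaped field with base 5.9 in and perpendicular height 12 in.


Shape: parallelogram
Base b = 5.9 in, Height h = 12 in
Formula: A = b * h
A = 5.9 * 12
A = 70.8
70.8 in^2


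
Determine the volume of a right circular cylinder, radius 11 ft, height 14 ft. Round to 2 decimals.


Shape: cylinder
Radius r = 11 ft, Height h = 14 ft
Formula: V = pi * r^2 * h
r^2 = 121
V = pi * 121 * 14
V = 1694 * pi
V = 5321.86
5321.86 ft^3


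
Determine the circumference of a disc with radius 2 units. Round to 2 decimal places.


Shape: circle
Radius r = 2 units
Formula: C = 2 * pi * r
C = 2 * pi * 2
C = 4 * pi
C = 12.57
12.57 units


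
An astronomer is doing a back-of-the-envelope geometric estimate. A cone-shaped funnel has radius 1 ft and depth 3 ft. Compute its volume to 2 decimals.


Shape: cone
Radius r = 1 ft, Height h = 3 ft
Formula: V = (1/3) * pi * r^2 * h
r^2 = 1
pi * r^2 * h = pi * 1 * 3 = 3 * pi
V = 3 * pi / 3
V = 3.14
3.14 ft^3


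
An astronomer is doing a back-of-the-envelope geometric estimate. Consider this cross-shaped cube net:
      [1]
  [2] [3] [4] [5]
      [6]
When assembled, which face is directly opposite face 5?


Net: cross layout. Take square 3 as the base (bottom).
Fold the four squares in the horizontal row up around 3: 2 -> left, 4 -> right, 5 wraps to the top.
Fold 1 and 6 up from 3: 1 -> back, 6 -> front.
Opposite pairs are therefore: (1, 6), (2, 4), (3, 5).
Face 5 is opposite face 3.
face 3


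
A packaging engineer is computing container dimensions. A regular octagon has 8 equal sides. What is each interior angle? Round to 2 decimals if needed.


Shape: regular octagon (8 sides)
Formula: interior angle = (n - 2) * 180 / n
(n - 2) = 6
(n - 2) * 180 = 1080
angle = 1080 / 8
angle = 135
135 degrees


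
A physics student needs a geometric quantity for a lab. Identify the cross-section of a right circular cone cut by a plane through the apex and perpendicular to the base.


Solid: right circular cone
Cutting plane: through the apex and perpendicular to the base
Visualize the intersection of the plane with the solid's surface.
The boundary of the cut region is a isosceles triangle.
isosceles triangle


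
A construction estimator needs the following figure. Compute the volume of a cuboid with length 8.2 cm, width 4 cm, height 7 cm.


Shape: rectangular prism
l = 8.2 cm, w = 4 cm, h = 7 cm
Formula: V = l * w * h
V = 8.2 * 4 * 7
V = 32.8 * 7
V = 229.6
229.6 cm^3


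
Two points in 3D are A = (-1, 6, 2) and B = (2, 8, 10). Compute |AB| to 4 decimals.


3D distance between two points
P1 = (-1, 6, 2), P2 = (2, 8, 10)
Formula: d = sqrt((x2-x1)^2 + (y2-y1)^2 + (z2-z1)^2)
dx = 2 - -1 = 3
dy = 8 - 6 = 2
dz = 10 - 2 = 8
dx^2 + dy^2 + dz^2 = 9 + 4 + 64 = 77
d = sqrt(77)
d = 8.775
8.775 units


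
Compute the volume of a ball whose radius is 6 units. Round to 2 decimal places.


Shape: sphere
Radius r = 6 units
Formula: V = (4/3) * pi * r^3
r^3 = 216
(4/3) * 216 = 288
V = 288 * pi
V = 904.78
904.78 units^3


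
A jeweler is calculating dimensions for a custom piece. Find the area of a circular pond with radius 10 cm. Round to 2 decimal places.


Shape: circle
Radius r = 10 cm
Formula: A = pi * r^2
r^2 = 10^2 = 100
A = pi * 100
A = 314.16
314.16 cm^2


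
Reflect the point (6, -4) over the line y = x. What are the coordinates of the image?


Transformation: reflection
Original point: (6, -4)
Rule for reflection over y = x: (x, y) -> (y, x)
Apply: (6, -4) -> (-4, 6)
(-4, 6)


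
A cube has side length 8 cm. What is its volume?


Shape: cube
Side s = 8 cm
Formula: V = s^3
V = 8 * 8 * 8
V = 64 * 8
V = 512
512 cm^3


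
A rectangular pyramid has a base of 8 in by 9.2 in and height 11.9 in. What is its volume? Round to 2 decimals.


Shape: rectangular pyramid
Base: 8 in x 9.2 in, Height h = 11.9 in
Formula: V = (1/3) * base_area * h
base_area = 8 * 9.2 = 73.6
base_area * h = 73.6 * 11.9 = 875.84
V = 875.84 / 3
V = 291.95
291.95 in^3


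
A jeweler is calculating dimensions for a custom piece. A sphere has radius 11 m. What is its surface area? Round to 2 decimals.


Shape: sphere
Radius r = 11 m
Formula: SA = 4 * pi * r^2
r^2 = 121
SA = 4 * pi * 121
SA = 484 * pi
SA = 1520.53
1520.53 m^2


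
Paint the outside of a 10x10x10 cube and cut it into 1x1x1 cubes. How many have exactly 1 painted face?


Large cube: 10 x 10 x 10, cut into unit cubes.
n = 10, so n - 2 = 8
Cubes with 1 painted face lie in the interior of each face.
A cube has 6 faces; each contributes (n - 2)^2 = 64 such cubes.
Count = 6 * 64 = 384
384 unit cubes


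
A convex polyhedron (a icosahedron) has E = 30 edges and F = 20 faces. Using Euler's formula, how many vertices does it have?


Polyhedron: icosahedron
Euler's formula for convex polyhedra: V - E + F = 2
Given: E = 30 edges and F = 20 faces
Solve for V:
V = 2 + E - F = 2 + 30 - 20 = 12
12 vertices


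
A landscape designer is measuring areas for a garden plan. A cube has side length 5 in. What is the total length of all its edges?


Shape: cube
Side s = 5 in
A cube has 12 edges, all equal.
Formula: total edge length = 12 * s
Total = 12 * 5
Total = 60
60 in


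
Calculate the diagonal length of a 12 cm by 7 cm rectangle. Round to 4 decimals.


Shape: rectangle (diagonal via Pythagoras)
Sides: 12 cm and 7 cm
Formula: d = sqrt(l^2 + w^2)
l^2 = 144, w^2 = 49
l^2 + w^2 = 193
d = sqrt(193)
d = 13.8924
13.8924 cm


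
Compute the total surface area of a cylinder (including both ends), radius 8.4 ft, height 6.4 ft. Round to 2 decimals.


Shape: closed cylinder
Radius r = 8.4 ft, Height h = 6.4 ft
Formula: SA = 2*pi*r^2 + 2*pi*r*h = 2*pi*r*(r + h)
r + h = 14.8
2 * r * (r + h) = 2 * 8.4 * 14.8 = 248.64
SA = 248.64 * pi
SA = 781.13
781.13 ft^2


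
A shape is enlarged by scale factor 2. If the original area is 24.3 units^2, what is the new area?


Linear scale factor k = 2
Original area = 24.3 units^2
Rule: under a linear scaling by k, areas scale by k^2.
k^2 = 2^2 = 4
New area = 24.3 * 4
New area = 97.2
97.2 units^2


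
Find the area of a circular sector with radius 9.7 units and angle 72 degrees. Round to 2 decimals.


Shape: circular sector
Radius r = 9.7 units, Angle = 72 degrees
Formula: A = (angle/360) * pi * r^2
r^2 = 94.09
Fraction of circle = 72/360
A = (72/360) * pi * 94.09
A = 18.818 * pi
A = 59.12
59.12 units^2


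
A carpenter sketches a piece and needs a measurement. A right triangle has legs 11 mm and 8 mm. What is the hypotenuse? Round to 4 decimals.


Shape: right triangle
Legs a = 11 mm, b = 8 mm
Formula: c = sqrt(a^2 + b^2)
a^2 = 121, b^2 = 64
a^2 + b^2 = 185
c = sqrt(185)
c = 13.6015
13.6015 mm


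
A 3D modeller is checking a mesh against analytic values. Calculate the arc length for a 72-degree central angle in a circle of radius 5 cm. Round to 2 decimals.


Shape: circular arc
Radius r = 5 cm, Angle = 72 degrees
Formula: L = (angle/360) * 2 * pi * r
2 * pi * r = 10 * pi
L = (72/360) * 10 * pi
L = 2 * pi
L = 6.28
6.28 cm


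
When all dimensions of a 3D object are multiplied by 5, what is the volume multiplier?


Linear scale factor k = 5
Rule: under a linear scaling by k, volumes scale by k^3.
k^3 = 5 * 5 * 5
k^3 = 25 * 5
k^3 = 125
Volume scales by a factor of 125.
125 (dimensionless)


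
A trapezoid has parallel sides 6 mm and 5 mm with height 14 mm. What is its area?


Shape: trapezoid
Parallel sides a = 6 mm, b = 5 mm; Height h = 14 mm
Formula: A = (a + b) * h / 2
a + b = 6 + 5 = 11
A = 11 * 14 / 2
A = 154 / 2
A = 77
77 mm^2


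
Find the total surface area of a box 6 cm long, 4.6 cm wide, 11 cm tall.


Shape: rectangular prism
l = 6 cm, w = 4.6 cm, h = 11 cm
Formula: SA = 2(lw + lh + wh)
lw = 27.6, lh = 66, wh = 50.6
lw + lh + wh = 144.2
SA = 2 * 144.2
SA = 288.4
288.4 cm^2


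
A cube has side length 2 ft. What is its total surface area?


Shape: cube
Side s = 2 ft
A cube has 6 square faces.
Formula: SA = 6 * s^2
s^2 = 4
SA = 6 * 4
SA = 24
24 ft^2


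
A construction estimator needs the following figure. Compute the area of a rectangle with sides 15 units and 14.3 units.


Shape: rectangle
Length l = 15 units, Width w = 14.3 units
Formula: A = l * w
A = 15 * 14.3
A = 214.5
214.5 units^2


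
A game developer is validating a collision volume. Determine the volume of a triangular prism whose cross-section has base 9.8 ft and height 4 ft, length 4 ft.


Shape: triangular prism
Triangle base = 9.8 ft, triangle height = 4 ft, prism length L = 4 ft
Formula: V = (1/2 * b * h_tri) * L
Cross-section area = 0.5 * 9.8 * 4 = 19.6
V = 19.6 * 4
V = 78.4
78.4 ft^3


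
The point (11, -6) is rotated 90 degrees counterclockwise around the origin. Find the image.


Transformation: rotation about the origin
Original point: (11, -6)
Rule for 90 deg counterclockwise: (x, y) -> (-y, x)
Apply: (11, -6) -> (6, 11)
(6, 11)


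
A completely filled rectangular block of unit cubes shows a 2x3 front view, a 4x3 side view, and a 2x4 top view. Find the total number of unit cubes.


Orthographic views of a solid rectangular block:
Front view 2 x 3 -> length = 2, height = 3
Side view 4 x 3 -> width = 4, height = 3 (consistent)
Top view 2 x 4 -> confirms length = 2, width = 4
The block is 2 x 4 x 3.
Total unit cubes = 2 * 4 * 3 = 24
24 unit cubes


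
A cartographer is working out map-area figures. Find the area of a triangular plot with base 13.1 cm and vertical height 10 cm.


Shape: triangle
Base b = 13.1 cm, Height h = 10 cm
Formula: A = (1/2) * b * h
A = 0.5 * 13.1 * 10
A = 0.5 * 131
A = 65.5
65.5 cm^2


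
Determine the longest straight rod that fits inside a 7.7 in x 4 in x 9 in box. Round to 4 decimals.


Shape: rectangular box (space diagonal)
l = 7.7 in, w = 4 in, h = 9 in
Visualize: the diagonal of the base, then a right triangle with that diagonal and the height.
Formula: d = sqrt(l^2 + w^2 + h^2)
l^2 + w^2 + h^2 = 59.29 + 16 + 81 = 156.29
d = sqrt(156.29)
d = 12.5016
12.5016 in


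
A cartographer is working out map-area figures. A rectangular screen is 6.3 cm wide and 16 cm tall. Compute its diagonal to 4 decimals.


Shape: rectangle (diagonal via Pythagoras)
Sides: 6.3 cm and 16 cm
Formula: d = sqrt(l^2 + w^2)
l^2 = 39.69, w^2 = 256
l^2 + w^2 = 295.69
d = sqrt(295.69)
d = 17.1956
17.1956 cm


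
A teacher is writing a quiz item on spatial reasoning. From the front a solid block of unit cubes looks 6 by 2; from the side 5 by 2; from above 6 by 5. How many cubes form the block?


Orthographic views of a solid rectangular block:
Front view 6 x 2 -> length = 6, height = 2
Side view 5 x 2 -> width = 5, height = 2 (consistent)
Top view 6 x 5 -> confirms length = 6, width = 5
The block is 6 x 5 x 2.
Total unit cubes = 6 * 5 * 2 = 60
60 unit cubes


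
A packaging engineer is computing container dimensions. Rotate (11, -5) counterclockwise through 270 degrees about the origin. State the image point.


Transformation: rotation about the origin
Original point: (11, -5)
Rule for 270 deg counterclockwise: (x, y) -> (y, -x)
Apply: (11, -5) -> (-5, -11)
(-5, -11)


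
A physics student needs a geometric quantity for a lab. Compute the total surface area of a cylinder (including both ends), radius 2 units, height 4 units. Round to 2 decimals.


Shape: closed cylinder
Radius r = 2 units, Height h = 4 units
Formula: SA = 2*pi*r^2 + 2*pi*r*h = 2*pi*r*(r + h)
r + h = 6
2 * r * (r + h) = 2 * 2 * 6 = 24
SA = 24 * pi
SA = 75.4
75.4 units^2


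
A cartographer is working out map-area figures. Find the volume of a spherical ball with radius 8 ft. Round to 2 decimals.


Shape: sphere
Radius r = 8 ft
Formula: V = (4/3) * pi * r^3
r^3 = 512
(4/3) * 512 = 682.666667
V = 682.666667 * pi
V = 2144.66
2144.66 ft^3


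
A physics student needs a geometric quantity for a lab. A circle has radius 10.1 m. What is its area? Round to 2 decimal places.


Shape: circle
Radius r = 10.1 m
Formula: A = pi * r^2
r^2 = 10.1^2 = 102.01
A = pi * 102.01
A = 320.47
320.47 m^2


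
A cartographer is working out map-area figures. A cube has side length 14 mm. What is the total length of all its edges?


Shape: cube
Side s = 14 mm
A cube has 12 edges, all equal.
Formula: total edge length = 12 * s
Total = 12 * 14
Total = 168
168 mm


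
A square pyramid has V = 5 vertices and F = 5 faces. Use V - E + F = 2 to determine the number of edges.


Polyhedron: square pyramid
Euler's formula for convex polyhedra: V - E + F = 2
Given: V = 5 vertices and F = 5 faces
Solve for E:
E = V + F - 2 = 5 + 5 - 2 = 8
8 edges


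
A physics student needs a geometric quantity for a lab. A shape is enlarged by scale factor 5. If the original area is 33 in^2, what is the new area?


Linear scale factor k = 5
Original area = 33 in^2
Rule: under a linear scaling by k, areas scale by k^2.
k^2 = 5^2 = 25
New area = 33 * 25
New area = 825
825 in^2


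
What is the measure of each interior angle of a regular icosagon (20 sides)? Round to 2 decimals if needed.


Shape: regular icosagon (20 sides)
Formula: interior angle = (n - 2) * 180 / n
(n - 2) = 18
(n - 2) * 180 = 3240
angle = 3240 / 20
angle = 162
162 degrees


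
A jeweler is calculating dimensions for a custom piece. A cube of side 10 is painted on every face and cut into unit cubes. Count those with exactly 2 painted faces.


Large cube: 10 x 10 x 10, cut into unit cubes.
n = 10, so n - 2 = 8
Cubes with 2 painted faces lie along the edges, excluding corners.
A cube has 12 edges; each contributes (n - 2) = 8 such cubes.
Count = 12 * 8 = 96
96 unit cubes


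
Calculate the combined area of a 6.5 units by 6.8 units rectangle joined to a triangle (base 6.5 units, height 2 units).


Composite shape: rectangle + triangle
Rectangle area = 6.5 * 6.8 = 44.2
Triangle area = 0.5 * 6.5 * 2 = 6.5
Total = 44.2 + 6.5
Total = 50.7
50.7 units^2


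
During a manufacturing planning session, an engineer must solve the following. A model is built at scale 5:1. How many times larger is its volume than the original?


Linear scale factor k = 5
Rule: under a linear scaling by k, volumes scale by k^3.
k^3 = 5 * 5 * 5
k^3 = 25 * 5
k^3 = 125
Volume scales by a factor of 125.
125 (dimensionless)


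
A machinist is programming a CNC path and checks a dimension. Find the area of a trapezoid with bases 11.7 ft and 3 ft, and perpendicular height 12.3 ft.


Shape: trapezoid
Parallel sides a = 11.7 ft, b = 3 ft; Height h = 12.3 ft
Formula: A = (a + b) * h / 2
a + b = 11.7 + 3 = 14.7
A = 14.7 * 12.3 / 2
A = 180.81 / 2
A = 90.405
90.405 ft^2


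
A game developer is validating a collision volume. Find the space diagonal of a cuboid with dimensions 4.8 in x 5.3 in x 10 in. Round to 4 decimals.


Shape: rectangular box (space diagonal)
l = 4.8 in, w = 5.3 in, h = 10 in
Visualize: the diagonal of the base, then a right triangle with that diagonal and the height.
Formula: d = sqrt(l^2 + w^2 + h^2)
l^2 + w^2 + h^2 = 23.04 + 28.09 + 100 = 151.13
d = sqrt(151.13)
d = 12.2935
12.2935 in


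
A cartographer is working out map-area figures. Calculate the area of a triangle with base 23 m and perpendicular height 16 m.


Shape: triangle
Base b = 23 m, Height h = 16 m
Formula: A = (1/2) * b * h
A = 0.5 * 23 * 16
A = 0.5 * 368
A = 184
184 m^2


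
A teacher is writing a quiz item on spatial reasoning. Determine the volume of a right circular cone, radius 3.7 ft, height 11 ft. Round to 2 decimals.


Shape: cone
Radius r = 3.7 ft, Height h = 11 ft
Formula: V = (1/3) * pi * r^2 * h
r^2 = 13.69
pi * r^2 * h = pi * 13.69 * 11 = 150.59 * pi
V = 150.59 * pi / 3
V = 157.7
157.7 ft^3


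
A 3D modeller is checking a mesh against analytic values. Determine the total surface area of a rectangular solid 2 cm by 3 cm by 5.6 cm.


Shape: rectangular prism
l = 2 cm, w = 3 cm, h = 5.6 cm
Formula: SA = 2(lw + lh + wh)
lw = 6, lh = 11.2, wh = 16.8
lw + lh + wh = 34
SA = 2 * 34
SA = 68
68 cm^2


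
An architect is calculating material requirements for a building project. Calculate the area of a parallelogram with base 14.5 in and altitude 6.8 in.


Shape: parallelogram
Base b = 14.5 in, Height h = 6.8 in
Formula: A = b * h
A = 14.5 * 6.8
A = 98.6
98.6 in^2


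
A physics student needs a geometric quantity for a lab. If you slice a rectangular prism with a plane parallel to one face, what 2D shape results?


Solid: rectangular prism
Cutting plane: parallel to one face
Visualize the intersection of the plane with the solid's surface.
The boundary of the cut region is a rectangle.
rectangle


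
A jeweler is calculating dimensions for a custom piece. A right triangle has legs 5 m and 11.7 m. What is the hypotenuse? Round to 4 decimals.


Shape: right triangle
Legs a = 5 m, b = 11.7 m
Formula: c = sqrt(a^2 + b^2)
a^2 = 25, b^2 = 136.89
a^2 + b^2 = 161.89
c = sqrt(161.89)
c = 12.7236
12.7236 m


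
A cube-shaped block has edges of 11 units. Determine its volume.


Shape: cube
Side s = 11 units
Formula: V = s^3
V = 11 * 11 * 11
V = 121 * 11
V = 1331
1331 units^3


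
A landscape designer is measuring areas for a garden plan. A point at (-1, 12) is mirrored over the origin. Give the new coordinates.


Transformation: reflection
Original point: (-1, 12)
Rule for reflection through the origin: (x, y) -> (-x, -y)
Apply: (-1, 12) -> (1, -12)
(1, -12)


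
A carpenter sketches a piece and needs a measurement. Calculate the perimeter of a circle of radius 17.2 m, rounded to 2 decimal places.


Shape: circle
Radius r = 17.2 m
Formula: C = 2 * pi * r
C = 2 * pi * 17.2
C = 34.4 * pi
C = 108.07
108.07 m


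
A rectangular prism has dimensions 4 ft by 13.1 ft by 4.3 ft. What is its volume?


Shape: rectangular prism
l = 4 ft, w = 13.1 ft, h = 4.3 ft
Formula: V = l * w * h
V = 4 * 13.1 * 4.3
V = 52.4 * 4.3
V = 225.32
225.32 ft^3


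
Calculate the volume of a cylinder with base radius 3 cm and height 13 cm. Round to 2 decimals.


Shape: cylinder
Radius r = 3 cm, Height h = 13 cm
Formula: V = pi * r^2 * h
r^2 = 9
V = pi * 9 * 13
V = 117 * pi
V = 367.57
367.57 cm^3


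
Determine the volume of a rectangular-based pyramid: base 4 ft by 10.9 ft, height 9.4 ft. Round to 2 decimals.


Shape: rectangular pyramid
Base: 4 ft x 10.9 ft, Height h = 9.4 ft
Formula: V = (1/3) * base_area * h
base_area = 4 * 10.9 = 43.6
base_area * h = 43.6 * 9.4 = 409.84
V = 409.84 / 3
V = 136.61
136.61 ft^3


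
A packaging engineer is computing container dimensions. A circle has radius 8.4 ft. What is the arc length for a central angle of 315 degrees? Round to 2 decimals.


Shape: circular arc
Radius r = 8.4 ft, Angle = 315 degrees
Formula: L = (angle/360) * 2 * pi * r
2 * pi * r = 16.8 * pi
L = (315/360) * 16.8 * pi
L = 14.7 * pi
L = 46.18
46.18 ft


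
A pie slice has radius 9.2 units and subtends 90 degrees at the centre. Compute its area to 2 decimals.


Shape: circular sector
Radius r = 9.2 units, Angle = 90 degrees
Formula: A = (angle/360) * pi * r^2
r^2 = 84.64
Fraction of circle = 90/360
A = (90/360) * pi * 84.64
A = 21.16 * pi
A = 66.48
66.48 units^2


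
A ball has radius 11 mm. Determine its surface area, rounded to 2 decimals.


Shape: sphere
Radius r = 11 mm
Formula: SA = 4 * pi * r^2
r^2 = 121
SA = 4 * pi * 121
SA = 484 * pi
SA = 1520.53
1520.53 mm^2


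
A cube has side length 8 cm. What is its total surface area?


Shape: cube
Side s = 8 cm
A cube has 6 square faces.
Formula: SA = 6 * s^2
s^2 = 64
SA = 6 * 64
SA = 384
384 cm^2


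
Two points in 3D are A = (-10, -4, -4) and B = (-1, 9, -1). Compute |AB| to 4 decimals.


3D distance between two points
P1 = (-10, -4, -4), P2 = (-1, 9, -1)
Formula: d = sqrt((x2-x1)^2 + (y2-y1)^2 + (z2-z1)^2)
dx = -1 - -10 = 9
dy = 9 - -4 = 13
dz = -1 - -4 = 3
dx^2 + dy^2 + dz^2 = 81 + 169 + 9 = 259
d = sqrt(259)
d = 16.0935
16.0935 units


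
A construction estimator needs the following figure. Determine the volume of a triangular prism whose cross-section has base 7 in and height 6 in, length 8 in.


Shape: triangular prism
Triangle base = 7 in, triangle height = 6 in, prism length L = 8 in
Formula: V = (1/2 * b * h_tri) * L
Cross-section area = 0.5 * 7 * 6 = 21
V = 21 * 8
V = 168
168 in^3


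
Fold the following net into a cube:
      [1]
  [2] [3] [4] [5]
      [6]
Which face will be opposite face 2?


Net: cross layout. Take square 3 as the base (bottom).
Fold the four squares in the horizontal row up around 3: 2 -> left, 4 -> right, 5 wraps to the top.
Fold 1 and 6 up from 3: 1 -> back, 6 -> front.
Opposite pairs are therefore: (1, 6), (2, 4), (3, 5).
Face 2 is opposite face 4.
face 4


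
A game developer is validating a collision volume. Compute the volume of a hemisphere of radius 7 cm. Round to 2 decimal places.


Shape: hemisphere (half of a sphere)
Radius r = 7 cm
Formula: V = (1/2) * (4/3) * pi * r^3 = (2/3) * pi * r^3
r^3 = 343
(2/3) * 343 = 228.666667
V = 228.666667 * pi
V = 718.38
718.38 cm^3


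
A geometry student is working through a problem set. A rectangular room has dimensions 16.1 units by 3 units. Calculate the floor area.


Shape: rectangle
Length l = 16.1 units, Width w = 3 units
Formula: A = l * w
A = 16.1 * 3
A = 48.3
48.3 units^2


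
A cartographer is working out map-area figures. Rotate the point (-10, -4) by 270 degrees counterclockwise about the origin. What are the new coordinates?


Transformation: rotation about the origin
Original point: (-10, -4)
Rule for 270 deg counterclockwise: (x, y) -> (y, -x)
Apply: (-10, -4) -> (-4, 10)
(-4, 10)


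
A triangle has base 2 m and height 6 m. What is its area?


Shape: triangle
Base b = 2 m, Height h = 6 m
Formula: A = (1/2) * b * h
A = 0.5 * 2 * 6
A = 0.5 * 12
A = 6
6 m^2


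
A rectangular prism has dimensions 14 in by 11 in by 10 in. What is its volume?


Shape: rectangular prism
l = 14 in, w = 11 in, h = 10 in
Formula: V = l * w * h
V = 14 * 11 * 10
V = 154 * 10
V = 1540
1540 in^3
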